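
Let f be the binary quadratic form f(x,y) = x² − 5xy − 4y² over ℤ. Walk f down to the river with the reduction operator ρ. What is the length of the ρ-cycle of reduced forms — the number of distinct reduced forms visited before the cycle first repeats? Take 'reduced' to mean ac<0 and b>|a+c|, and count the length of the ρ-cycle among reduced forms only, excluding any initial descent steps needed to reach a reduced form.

D = 41, ⌊√D⌋ = 6
descent: ρ → (-4,5,1)  [lands on river]
river: ρ → (1,5,-4)
river: ρ → (-4,3,2)
river: ρ → (2,5,-2)
river: ρ → (-2,3,4)
river: ρ → (4,5,-1)
river: ρ → (-1,5,4)
river: ρ → (4,3,-2)
river: ρ → (-2,5,2)
river: ρ → (2,3,-4)
ρ-cycle length = 10 (tail of 1 descent step not counted)

10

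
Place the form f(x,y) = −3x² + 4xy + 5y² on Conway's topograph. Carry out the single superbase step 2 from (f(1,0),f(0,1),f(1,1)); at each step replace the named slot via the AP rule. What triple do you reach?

start (-3,5,6) = (f(1,0),f(0,1),f(1,1))
replace slot 2: 2·((-3)+6) − 5 = 1 → (-3,1,6)

-3,1,6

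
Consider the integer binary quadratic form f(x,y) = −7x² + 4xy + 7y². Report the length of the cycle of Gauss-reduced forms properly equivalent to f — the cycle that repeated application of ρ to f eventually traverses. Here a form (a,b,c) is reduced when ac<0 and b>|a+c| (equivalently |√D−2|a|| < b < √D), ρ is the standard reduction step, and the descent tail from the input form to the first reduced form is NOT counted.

D = 212, ⌊√D⌋ = 14
river: ρ → (7,10,-4)
river: ρ → (-4,14,1)
river: ρ → (1,14,-4)
river: ρ → (-4,10,7)
river: ρ → (7,4,-7)
river: ρ → (-7,10,4)
river: ρ → (4,14,-1)
river: ρ → (-1,14,4)
river: ρ → (4,10,-7)
river: ρ → (-7,4,7)
ρ-cycle length = 10 (tail of 0 descent steps not counted)

10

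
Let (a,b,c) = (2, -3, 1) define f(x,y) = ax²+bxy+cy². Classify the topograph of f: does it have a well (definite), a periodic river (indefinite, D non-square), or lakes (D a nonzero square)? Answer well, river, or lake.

D = b²−4ac = (-3)² − 4·2·1 = 1
D = 1² is a perfect square ⇒ form factors over ℤ ⇒ lakes

lake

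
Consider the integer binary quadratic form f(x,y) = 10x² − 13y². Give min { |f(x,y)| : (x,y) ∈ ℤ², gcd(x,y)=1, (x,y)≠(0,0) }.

descent: ρ → (-13,0,10)
descent: ρ → (10,20,-3)  [lands on river]
river: ρ → (-3,22,3)
river: ρ → (3,20,-10)
river: ρ → (-10,20,3)
river: ρ → (3,22,-3)
river: ρ → (-3,20,10)
closes: descent 2, river 6
min |a| on river = 3

3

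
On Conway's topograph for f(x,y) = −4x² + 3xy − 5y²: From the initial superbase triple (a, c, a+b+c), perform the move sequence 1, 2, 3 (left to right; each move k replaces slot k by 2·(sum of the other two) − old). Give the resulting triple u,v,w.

start (-4,-5,-6) = (f(1,0),f(0,1),f(1,1))
replace slot 1: 2·((-5)+(-6)) − (-4) = -18 → (-18,-5,-6)
replace slot 2: 2·((-18)+(-6)) − (-5) = -43 → (-18,-43,-6)
replace slot 3: 2·((-18)+(-43)) − (-6) = -116 → (-18,-43,-116)

-18,-43,-116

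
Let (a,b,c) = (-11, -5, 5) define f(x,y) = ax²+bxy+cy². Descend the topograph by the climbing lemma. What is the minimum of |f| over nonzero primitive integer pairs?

descent: ρ → (5,15,-1)  [lands on river]
river: ρ → (-1,15,5)
closes: descent 1, river 2
min |a| on river = 1

1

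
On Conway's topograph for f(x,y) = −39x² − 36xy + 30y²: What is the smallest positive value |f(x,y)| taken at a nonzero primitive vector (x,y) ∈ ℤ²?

descent: ρ → (30,36,-39)  [lands on river]
river: ρ → (-39,42,27)
river: ρ → (27,66,-15)
river: ρ → (-15,54,51)
river: ρ → (51,48,-18)
river: ρ → (-18,60,33)
river: ρ → (33,72,-6)
river: ρ → (-6,72,33)
river: ρ → (33,60,-18)
river: ρ → (-18,48,51)
river: ρ → (51,54,-15)
river: ρ → (-15,66,27)
river: ρ → (27,42,-39)
river: ρ → (-39,36,30)
river: ρ → (30,24,-45)
river: ρ → (-45,66,9)
river: ρ → (9,60,-66)
river: ρ → (-66,72,3)
river: ρ → (3,72,-66)
river: ρ → (-66,60,9)
river: ρ → (9,66,-45)
river: ρ → (-45,24,30)
closes: descent 1, river 22
min |a| on river = 3

3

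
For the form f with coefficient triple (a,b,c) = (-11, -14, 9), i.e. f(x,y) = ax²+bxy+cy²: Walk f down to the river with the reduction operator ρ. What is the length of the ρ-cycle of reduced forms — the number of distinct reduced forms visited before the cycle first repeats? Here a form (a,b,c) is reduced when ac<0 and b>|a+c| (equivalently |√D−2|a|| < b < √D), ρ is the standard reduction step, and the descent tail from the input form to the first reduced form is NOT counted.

D = 592, ⌊√D⌋ = 24
descent: ρ → (9,14,-11)  [lands on river]
river: ρ → (-11,8,12)
river: ρ → (12,16,-7)
river: ρ → (-7,12,16)
river: ρ → (16,20,-3)
river: ρ → (-3,22,9)
ρ-cycle length = 6 (tail of 1 descent step not counted)

6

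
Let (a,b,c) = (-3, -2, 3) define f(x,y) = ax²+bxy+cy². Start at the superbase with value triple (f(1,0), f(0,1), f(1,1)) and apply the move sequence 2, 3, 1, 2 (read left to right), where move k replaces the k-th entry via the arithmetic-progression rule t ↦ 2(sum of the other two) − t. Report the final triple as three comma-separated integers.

start (-3,3,-2) = (f(1,0),f(0,1),f(1,1))
replace slot 2: 2·((-3)+(-2)) − 3 = -13 → (-3,-13,-2)
replace slot 3: 2·((-3)+(-13)) − (-2) = -30 → (-3,-13,-30)
replace slot 1: 2·((-13)+(-30)) − (-3) = -83 → (-83,-13,-30)
replace slot 2: 2·((-83)+(-30)) − (-13) = -213 → (-83,-213,-30)

-83,-213,-30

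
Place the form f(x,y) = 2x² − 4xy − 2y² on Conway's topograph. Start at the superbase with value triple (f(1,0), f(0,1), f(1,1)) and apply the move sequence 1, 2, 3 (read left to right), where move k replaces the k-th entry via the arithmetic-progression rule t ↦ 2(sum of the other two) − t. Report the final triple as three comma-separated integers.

start (2,-2,-4) = (f(1,0),f(0,1),f(1,1))
replace slot 1: 2·((-2)+(-4)) − 2 = -14 → (-14,-2,-4)
replace slot 2: 2·((-14)+(-4)) − (-2) = -34 → (-14,-34,-4)
replace slot 3: 2·((-14)+(-34)) − (-4) = -92 → (-14,-34,-92)

-14,-34,-92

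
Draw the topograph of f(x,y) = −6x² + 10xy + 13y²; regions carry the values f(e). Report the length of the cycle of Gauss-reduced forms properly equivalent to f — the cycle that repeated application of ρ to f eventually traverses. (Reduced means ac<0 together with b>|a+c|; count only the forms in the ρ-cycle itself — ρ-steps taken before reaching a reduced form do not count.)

D = 412, ⌊√D⌋ = 20
river: ρ → (13,16,-3)
river: ρ → (-3,20,1)
river: ρ → (1,20,-3)
river: ρ → (-3,16,13)
river: ρ → (13,10,-6)
river: ρ → (-6,14,9)
river: ρ → (9,4,-11)
river: ρ → (-11,18,2)
river: ρ → (2,18,-11)
river: ρ → (-11,4,9)
river: ρ → (9,14,-6)
river: ρ → (-6,10,13)
ρ-cycle length = 12 (tail of 0 descent steps not counted)

12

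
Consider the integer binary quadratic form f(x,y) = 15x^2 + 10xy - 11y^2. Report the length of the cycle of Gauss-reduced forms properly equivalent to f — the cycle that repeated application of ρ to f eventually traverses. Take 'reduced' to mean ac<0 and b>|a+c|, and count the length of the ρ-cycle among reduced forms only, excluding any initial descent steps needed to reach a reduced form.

D = 760, ⌊√D⌋ = 27
river: ρ → (-11,12,14)
river: ρ → (14,16,-9)
river: ρ → (-9,20,10)
river: ρ → (10,20,-9)
river: ρ → (-9,16,14)
river: ρ → (14,12,-11)
river: ρ → (-11,10,15)
river: ρ → (15,20,-6)
river: ρ → (-6,16,21)
river: ρ → (21,26,-1)
river: ρ → (-1,26,21)
river: ρ → (21,16,-6)
river: ρ → (-6,20,15)
river: ρ → (15,10,-11)
ρ-cycle length = 14 (tail of 0 descent steps not counted)

14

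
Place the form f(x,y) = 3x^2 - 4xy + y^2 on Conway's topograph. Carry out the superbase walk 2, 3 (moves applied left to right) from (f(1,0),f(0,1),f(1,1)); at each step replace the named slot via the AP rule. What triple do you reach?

start (3,1,0) = (f(1,0),f(0,1),f(1,1))
replace slot 2: 2·(3+0) − 1 = 5 → (3,5,0)
replace slot 3: 2·(3+5) − 0 = 16 → (3,5,16)

3,5,16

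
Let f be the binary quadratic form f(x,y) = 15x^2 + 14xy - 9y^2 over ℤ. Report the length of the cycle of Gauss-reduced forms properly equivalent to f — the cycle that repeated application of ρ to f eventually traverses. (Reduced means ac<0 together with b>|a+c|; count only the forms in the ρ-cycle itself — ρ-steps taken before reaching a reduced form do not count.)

D = 736, ⌊√D⌋ = 27
river: ρ → (-9,22,7)
river: ρ → (7,20,-12)
river: ρ → (-12,4,15)
river: ρ → (15,26,-1)
river: ρ → (-1,26,15)
river: ρ → (15,4,-12)
river: ρ → (-12,20,7)
river: ρ → (7,22,-9)
river: ρ → (-9,14,15)
river: ρ → (15,16,-8)
river: ρ → (-8,16,15)
river: ρ → (15,14,-9)
ρ-cycle length = 12 (tail of 0 descent steps not counted)

12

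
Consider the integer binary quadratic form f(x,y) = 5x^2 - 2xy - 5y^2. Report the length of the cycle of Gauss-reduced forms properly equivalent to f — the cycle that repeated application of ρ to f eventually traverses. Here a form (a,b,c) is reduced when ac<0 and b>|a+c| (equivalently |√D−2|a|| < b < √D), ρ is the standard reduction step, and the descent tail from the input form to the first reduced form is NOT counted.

D = 104, ⌊√D⌋ = 10
descent: ρ → (-5,2,5)  [lands on river]
river: ρ → (5,8,-2)
river: ρ → (-2,8,5)
river: ρ → (5,2,-5)
river: ρ → (-5,8,2)
river: ρ → (2,8,-5)
ρ-cycle length = 6 (tail of 1 descent step not counted)

6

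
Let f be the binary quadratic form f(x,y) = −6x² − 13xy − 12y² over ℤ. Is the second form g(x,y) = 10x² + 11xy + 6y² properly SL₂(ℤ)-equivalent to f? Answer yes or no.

D₁ = -119, D₂ = -119
f is negative-definite; reduce −f:
−f: translate: b→1 (≡13 mod 12), so (6,13,12)→(6,1,5)
−f: flip: (6,1,5)→(5,-1,6)
−f: reduced (well bottom): (5,-1,6) with a≤c, −a<b≤a
flip sign back: reduced form of f is (-5,1,-6)
g: translate: b→-9 (≡11 mod 20), so (10,11,6)→(10,-9,5)
g: flip: (10,-9,5)→(5,9,10)
g: translate: b→-1 (≡9 mod 10), so (5,9,10)→(5,-1,6)
g: reduced (well bottom): (5,-1,6) with a≤c, −a<b≤a
reduced forms (-5, 1, -6) vs (5, -1, 6) ⇒ inequivalent

no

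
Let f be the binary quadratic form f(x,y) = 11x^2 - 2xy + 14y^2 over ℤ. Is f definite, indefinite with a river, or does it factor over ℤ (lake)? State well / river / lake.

D = b²−4ac = (-2)² − 4·11·14 = -612
D < 0 ⇒ definite ⇒ every region one sign ⇒ single well

well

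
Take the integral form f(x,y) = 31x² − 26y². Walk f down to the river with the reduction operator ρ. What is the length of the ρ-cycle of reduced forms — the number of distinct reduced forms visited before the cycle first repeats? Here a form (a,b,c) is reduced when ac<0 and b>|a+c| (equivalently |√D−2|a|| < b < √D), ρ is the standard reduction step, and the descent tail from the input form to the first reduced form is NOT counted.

D = 3224, ⌊√D⌋ = 56
descent: ρ → (-26,52,5)  [lands on river]
river: ρ → (5,48,-46)
river: ρ → (-46,44,7)
river: ρ → (7,54,-11)
river: ρ → (-11,56,2)
river: ρ → (2,56,-11)
river: ρ → (-11,54,7)
river: ρ → (7,44,-46)
river: ρ → (-46,48,5)
river: ρ → (5,52,-26)
ρ-cycle length = 10 (tail of 1 descent step not counted)

10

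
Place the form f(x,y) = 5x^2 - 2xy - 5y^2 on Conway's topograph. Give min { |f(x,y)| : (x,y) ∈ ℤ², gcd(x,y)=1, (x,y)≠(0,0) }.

descent: ρ → (-5,2,5)  [lands on river]
river: ρ → (5,8,-2)
river: ρ → (-2,8,5)
river: ρ → (5,2,-5)
river: ρ → (-5,8,2)
river: ρ → (2,8,-5)
closes: descent 1, river 6
min |a| on river = 2

2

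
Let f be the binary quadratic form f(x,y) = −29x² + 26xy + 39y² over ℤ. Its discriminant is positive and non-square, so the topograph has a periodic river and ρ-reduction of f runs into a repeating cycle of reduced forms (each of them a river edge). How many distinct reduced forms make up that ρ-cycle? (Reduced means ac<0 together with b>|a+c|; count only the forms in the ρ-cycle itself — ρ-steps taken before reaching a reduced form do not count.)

D = 5200, ⌊√D⌋ = 72
river: ρ → (39,52,-16)
river: ρ → (-16,44,51)
river: ρ → (51,58,-9)
river: ρ → (-9,68,16)
river: ρ → (16,60,-25)
river: ρ → (-25,40,36)
river: ρ → (36,32,-29)
river: ρ → (-29,26,39)
ρ-cycle length = 8 (tail of 0 descent steps not counted)

8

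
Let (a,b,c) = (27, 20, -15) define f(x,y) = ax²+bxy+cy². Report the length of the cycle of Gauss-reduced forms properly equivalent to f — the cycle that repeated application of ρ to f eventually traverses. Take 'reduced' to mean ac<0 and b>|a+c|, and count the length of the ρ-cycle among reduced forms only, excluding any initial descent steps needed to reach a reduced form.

D = 2020, ⌊√D⌋ = 44
river: ρ → (-15,40,7)
river: ρ → (7,44,-3)
river: ρ → (-3,40,35)
river: ρ → (35,30,-8)
river: ρ → (-8,34,27)
river: ρ → (27,20,-15)
ρ-cycle length = 6 (tail of 0 descent steps not counted)

6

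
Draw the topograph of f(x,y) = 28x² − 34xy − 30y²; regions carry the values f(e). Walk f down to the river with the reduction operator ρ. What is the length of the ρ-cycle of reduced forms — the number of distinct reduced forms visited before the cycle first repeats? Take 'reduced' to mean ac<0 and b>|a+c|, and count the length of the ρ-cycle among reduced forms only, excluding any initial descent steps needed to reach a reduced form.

D = 4516, ⌊√D⌋ = 67
descent: ρ → (-30,34,28)  [lands on river]
river: ρ → (28,22,-36)
river: ρ → (-36,50,14)
river: ρ → (14,62,-12)
river: ρ → (-12,58,24)
river: ρ → (24,38,-32)
river: ρ → (-32,26,30)
river: ρ → (30,34,-28)
river: ρ → (-28,22,36)
river: ρ → (36,50,-14)
river: ρ → (-14,62,12)
river: ρ → (12,58,-24)
river: ρ → (-24,38,32)
river: ρ → (32,26,-30)
ρ-cycle length = 14 (tail of 1 descent step not counted)

14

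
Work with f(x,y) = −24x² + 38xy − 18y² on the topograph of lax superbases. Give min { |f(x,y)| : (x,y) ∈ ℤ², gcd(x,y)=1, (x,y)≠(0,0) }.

translate: b→10 (≡-38 mod 48), so (24,-38,18)→(24,10,4)
flip: (24,10,4)→(4,-10,24)
translate: b→-2 (≡-10 mod 8), so (4,-10,24)→(4,-2,18)
reduced (well bottom): (4,-2,18) with a≤c, −a<b≤a
well minimum |f| = |-4| = 4 (negative-definite)

4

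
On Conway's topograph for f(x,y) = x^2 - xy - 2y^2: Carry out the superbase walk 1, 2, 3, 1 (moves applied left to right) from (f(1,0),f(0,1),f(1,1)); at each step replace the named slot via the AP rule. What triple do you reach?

start (1,-2,-2) = (f(1,0),f(0,1),f(1,1))
replace slot 1: 2·((-2)+(-2)) − 1 = -9 → (-9,-2,-2)
replace slot 2: 2·((-9)+(-2)) − (-2) = -20 → (-9,-20,-2)
replace slot 3: 2·((-9)+(-20)) − (-2) = -56 → (-9,-20,-56)
replace slot 1: 2·((-20)+(-56)) − (-9) = -143 → (-143,-20,-56)

-143,-20,-56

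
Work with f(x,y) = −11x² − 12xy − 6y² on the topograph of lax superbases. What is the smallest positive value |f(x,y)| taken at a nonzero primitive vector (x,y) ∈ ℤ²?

translate: b→-10 (≡12 mod 22), so (11,12,6)→(11,-10,5)
flip: (11,-10,5)→(5,10,11)
translate: b→0 (≡10 mod 10), so (5,10,11)→(5,0,6)
reduced (well bottom): (5,0,6) with a≤c, −a<b≤a
well minimum |f| = |-5| = 5 (negative-definite)

5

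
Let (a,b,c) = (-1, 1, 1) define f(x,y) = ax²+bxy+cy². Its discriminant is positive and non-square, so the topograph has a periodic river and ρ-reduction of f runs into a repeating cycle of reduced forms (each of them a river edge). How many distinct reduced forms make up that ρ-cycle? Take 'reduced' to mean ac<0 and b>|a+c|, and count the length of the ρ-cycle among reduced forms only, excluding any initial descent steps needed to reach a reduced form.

D = 5, ⌊√D⌋ = 2
river: ρ → (1,1,-1)
river: ρ → (-1,1,1)
ρ-cycle length = 2 (tail of 0 descent steps not counted)

2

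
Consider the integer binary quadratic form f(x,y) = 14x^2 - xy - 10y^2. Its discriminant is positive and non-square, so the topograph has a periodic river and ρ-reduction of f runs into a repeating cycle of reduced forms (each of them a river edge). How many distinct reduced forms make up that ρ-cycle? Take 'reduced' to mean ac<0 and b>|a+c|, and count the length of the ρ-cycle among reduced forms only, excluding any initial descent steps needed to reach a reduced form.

D = 561, ⌊√D⌋ = 23
descent: ρ → (-10,21,3)  [lands on river]
river: ρ → (3,21,-10)
river: ρ → (-10,19,5)
river: ρ → (5,21,-6)
river: ρ → (-6,15,14)
river: ρ → (14,13,-7)
river: ρ → (-7,15,12)
river: ρ → (12,9,-10)
river: ρ → (-10,11,11)
river: ρ → (11,11,-10)
river: ρ → (-10,9,12)
river: ρ → (12,15,-7)
river: ρ → (-7,13,14)
river: ρ → (14,15,-6)
river: ρ → (-6,21,5)
river: ρ → (5,19,-10)
ρ-cycle length = 16 (tail of 1 descent step not counted)

16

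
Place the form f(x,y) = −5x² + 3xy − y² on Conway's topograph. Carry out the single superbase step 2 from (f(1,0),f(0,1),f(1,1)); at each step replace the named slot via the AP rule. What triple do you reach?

start (-5,-1,-3) = (f(1,0),f(0,1),f(1,1))
replace slot 2: 2·((-5)+(-3)) − (-1) = -15 → (-5,-15,-3)

-5,-15,-3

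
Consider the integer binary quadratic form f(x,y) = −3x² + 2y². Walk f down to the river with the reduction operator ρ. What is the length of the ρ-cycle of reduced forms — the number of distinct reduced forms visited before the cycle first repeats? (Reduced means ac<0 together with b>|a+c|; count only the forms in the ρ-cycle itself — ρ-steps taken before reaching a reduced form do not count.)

D = 24, ⌊√D⌋ = 4
descent: ρ → (2,4,-1)  [lands on river]
river: ρ → (-1,4,2)
ρ-cycle length = 2 (tail of 1 descent step not counted)

2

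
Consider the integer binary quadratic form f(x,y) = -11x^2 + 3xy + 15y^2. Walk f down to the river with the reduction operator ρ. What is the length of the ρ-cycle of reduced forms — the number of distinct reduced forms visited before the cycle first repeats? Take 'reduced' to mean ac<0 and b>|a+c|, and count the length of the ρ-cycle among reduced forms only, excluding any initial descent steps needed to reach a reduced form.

D = 669, ⌊√D⌋ = 25
descent: ρ → (15,-3,-11)
descent: ρ → (-11,25,1)  [lands on river]
river: ρ → (1,25,-11)
river: ρ → (-11,19,7)
river: ρ → (7,23,-5)
river: ρ → (-5,17,19)
river: ρ → (19,21,-3)
river: ρ → (-3,21,19)
river: ρ → (19,17,-5)
river: ρ → (-5,23,7)
river: ρ → (7,19,-11)
ρ-cycle length = 10 (tail of 2 descent steps not counted)

10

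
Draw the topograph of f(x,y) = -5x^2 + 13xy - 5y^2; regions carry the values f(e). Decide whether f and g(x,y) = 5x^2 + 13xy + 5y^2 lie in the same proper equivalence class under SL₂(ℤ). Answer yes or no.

D₁ = 69, D₂ = 69
river cycle of f (length 4): (-5, 7, 1), (1, 7, -5), (-5, 3, 3), (3, 3, -5)
river cycle of g (length 4): (5, 7, -1), (-1, 7, 5), (5, 3, -3), (-3, 3, 5)
cycles differ ⇒ inequivalent

no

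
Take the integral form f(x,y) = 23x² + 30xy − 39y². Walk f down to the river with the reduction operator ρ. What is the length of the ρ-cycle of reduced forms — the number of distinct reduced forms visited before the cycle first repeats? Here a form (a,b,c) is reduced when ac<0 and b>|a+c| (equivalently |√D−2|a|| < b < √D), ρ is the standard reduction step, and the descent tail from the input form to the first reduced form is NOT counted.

D = 4488, ⌊√D⌋ = 66
river: ρ → (-39,48,14)
river: ρ → (14,64,-7)
river: ρ → (-7,62,23)
river: ρ → (23,30,-39)
ρ-cycle length = 4 (tail of 0 descent steps not counted)

4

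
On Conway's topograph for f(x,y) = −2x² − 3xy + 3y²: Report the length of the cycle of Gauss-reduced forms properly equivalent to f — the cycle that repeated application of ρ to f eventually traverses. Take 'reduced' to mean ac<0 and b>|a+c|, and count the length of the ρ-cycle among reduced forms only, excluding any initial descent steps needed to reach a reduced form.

D = 33, ⌊√D⌋ = 5
descent: ρ → (3,3,-2)  [lands on river]
river: ρ → (-2,5,1)
river: ρ → (1,5,-2)
river: ρ → (-2,3,3)
ρ-cycle length = 4 (tail of 1 descent step not counted)

4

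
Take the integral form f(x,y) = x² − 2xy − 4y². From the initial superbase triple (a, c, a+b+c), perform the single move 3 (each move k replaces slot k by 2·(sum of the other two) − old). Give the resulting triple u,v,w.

start (1,-4,-5) = (f(1,0),f(0,1),f(1,1))
replace slot 3: 2·(1+(-4)) − (-5) = -1 → (1,-4,-1)

1,-4,-1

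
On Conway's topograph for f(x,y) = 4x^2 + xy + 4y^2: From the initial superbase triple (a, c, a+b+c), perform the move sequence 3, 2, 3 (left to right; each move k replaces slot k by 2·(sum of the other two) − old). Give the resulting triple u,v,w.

start (4,4,9) = (f(1,0),f(0,1),f(1,1))
replace slot 3: 2·(4+4) − 9 = 7 → (4,4,7)
replace slot 2: 2·(4+7) − 4 = 18 → (4,18,7)
replace slot 3: 2·(4+18) − 7 = 37 → (4,18,37)

4,18,37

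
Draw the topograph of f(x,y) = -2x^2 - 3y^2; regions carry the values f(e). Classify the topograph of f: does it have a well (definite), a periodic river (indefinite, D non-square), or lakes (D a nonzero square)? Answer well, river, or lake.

D = b²−4ac = 0² − 4·(-2)·(-3) = -24
D < 0 ⇒ definite ⇒ every region one sign ⇒ single well

well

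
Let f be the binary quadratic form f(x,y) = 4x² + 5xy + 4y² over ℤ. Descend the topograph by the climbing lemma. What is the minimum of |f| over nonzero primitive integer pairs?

translate: b→-3 (≡5 mod 8), so (4,5,4)→(4,-3,3)
flip: (4,-3,3)→(3,3,4)
reduced (well bottom): (3,3,4) with a≤c, −a<b≤a
well minimum = a = 3

3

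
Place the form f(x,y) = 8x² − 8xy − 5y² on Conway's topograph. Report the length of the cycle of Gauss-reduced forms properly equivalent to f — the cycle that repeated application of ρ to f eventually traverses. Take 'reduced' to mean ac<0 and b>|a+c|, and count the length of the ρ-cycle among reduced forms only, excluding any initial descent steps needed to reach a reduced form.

D = 224, ⌊√D⌋ = 14
descent: ρ → (-5,8,8)  [lands on river]
river: ρ → (8,8,-5)
river: ρ → (-5,12,4)
river: ρ → (4,12,-5)
ρ-cycle length = 4 (tail of 1 descent step not counted)

4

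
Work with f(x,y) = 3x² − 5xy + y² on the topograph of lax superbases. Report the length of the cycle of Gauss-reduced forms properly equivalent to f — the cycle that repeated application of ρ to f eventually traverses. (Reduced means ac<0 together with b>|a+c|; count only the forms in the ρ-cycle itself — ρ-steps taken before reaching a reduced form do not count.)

D = 13, ⌊√D⌋ = 3
descent: ρ → (1,3,-1)  [lands on river]
river: ρ → (-1,3,1)
ρ-cycle length = 2 (tail of 1 descent step not counted)

2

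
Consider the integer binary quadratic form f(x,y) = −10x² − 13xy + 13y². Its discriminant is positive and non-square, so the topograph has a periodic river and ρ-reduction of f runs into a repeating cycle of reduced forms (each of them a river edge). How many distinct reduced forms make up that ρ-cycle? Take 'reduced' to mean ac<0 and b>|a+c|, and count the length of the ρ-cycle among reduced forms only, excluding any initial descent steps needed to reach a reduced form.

D = 689, ⌊√D⌋ = 26
descent: ρ → (13,13,-10)  [lands on river]
river: ρ → (-10,7,16)
river: ρ → (16,25,-1)
river: ρ → (-1,25,16)
river: ρ → (16,7,-10)
river: ρ → (-10,13,13)
ρ-cycle length = 6 (tail of 1 descent step not counted)

6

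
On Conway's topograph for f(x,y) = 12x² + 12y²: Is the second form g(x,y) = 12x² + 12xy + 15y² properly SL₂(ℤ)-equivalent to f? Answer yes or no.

D₁ = -576, D₂ = -576
f: reduced (well bottom): (12,0,12) with a≤c, −a<b≤a
g: reduced (well bottom): (12,12,15) with a≤c, −a<b≤a
reduced forms (12, 0, 12) vs (12, 12, 15) ⇒ inequivalent

no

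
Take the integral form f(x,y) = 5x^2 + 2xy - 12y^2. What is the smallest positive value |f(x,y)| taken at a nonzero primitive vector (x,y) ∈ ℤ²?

descent: ρ → (-12,-2,5)
descent: ρ → (5,12,-5)  [lands on river]
river: ρ → (-5,8,9)
river: ρ → (9,10,-4)
river: ρ → (-4,14,3)
river: ρ → (3,10,-12)
river: ρ → (-12,14,1)
river: ρ → (1,14,-12)
river: ρ → (-12,10,3)
river: ρ → (3,14,-4)
river: ρ → (-4,10,9)
river: ρ → (9,8,-5)
river: ρ → (-5,12,5)
river: ρ → (5,8,-9)
river: ρ → (-9,10,4)
river: ρ → (4,14,-3)
river: ρ → (-3,10,12)
river: ρ → (12,14,-1)
river: ρ → (-1,14,12)
river: ρ → (12,10,-3)
river: ρ → (-3,14,4)
river: ρ → (4,10,-9)
river: ρ → (-9,8,5)
closes: descent 2, river 22
min |a| on river = 1

1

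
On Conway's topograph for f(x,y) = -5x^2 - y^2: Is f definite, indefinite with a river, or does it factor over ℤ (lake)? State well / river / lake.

D = b²−4ac = 0² − 4·(-5)·(-1) = -20
D < 0 ⇒ definite ⇒ every region one sign ⇒ single well

well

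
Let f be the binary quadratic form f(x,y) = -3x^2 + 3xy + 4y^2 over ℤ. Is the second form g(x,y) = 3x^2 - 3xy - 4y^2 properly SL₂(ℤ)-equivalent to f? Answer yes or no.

D₁ = 57, D₂ = 57
river cycle of f (length 6): (4, 5, -2), (-2, 7, 1), (1, 7, -2), (-2, 5, 4), (4, 3, -3), (-3, 3, 4)
river cycle of g (length 6): (-4, 3, 3), (3, 3, -4), (-4, 5, 2), (2, 7, -1), (-1, 7, 2), (2, 5, -4)
cycles differ ⇒ inequivalent

no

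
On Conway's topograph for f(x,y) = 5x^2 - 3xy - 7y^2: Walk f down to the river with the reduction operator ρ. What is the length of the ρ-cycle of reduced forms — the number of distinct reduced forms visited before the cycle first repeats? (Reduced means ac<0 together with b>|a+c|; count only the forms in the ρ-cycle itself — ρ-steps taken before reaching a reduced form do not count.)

D = 149, ⌊√D⌋ = 12
descent: ρ → (-7,3,5)  [lands on river]
river: ρ → (5,7,-5)
river: ρ → (-5,3,7)
river: ρ → (7,11,-1)
river: ρ → (-1,11,7)
river: ρ → (7,3,-5)
river: ρ → (-5,7,5)
river: ρ → (5,3,-7)
river: ρ → (-7,11,1)
river: ρ → (1,11,-7)
ρ-cycle length = 10 (tail of 1 descent step not counted)

10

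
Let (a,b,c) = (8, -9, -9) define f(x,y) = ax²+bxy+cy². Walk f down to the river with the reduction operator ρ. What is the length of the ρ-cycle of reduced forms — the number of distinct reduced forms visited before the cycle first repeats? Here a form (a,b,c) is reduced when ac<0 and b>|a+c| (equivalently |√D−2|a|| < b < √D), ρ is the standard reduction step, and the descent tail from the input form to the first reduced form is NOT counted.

D = 369, ⌊√D⌋ = 19
descent: ρ → (-9,9,8)  [lands on river]
river: ρ → (8,7,-10)
river: ρ → (-10,13,5)
river: ρ → (5,17,-4)
river: ρ → (-4,15,9)
river: ρ → (9,3,-10)
river: ρ → (-10,17,2)
river: ρ → (2,19,-1)
river: ρ → (-1,19,2)
river: ρ → (2,17,-10)
river: ρ → (-10,3,9)
river: ρ → (9,15,-4)
river: ρ → (-4,17,5)
river: ρ → (5,13,-10)
river: ρ → (-10,7,8)
river: ρ → (8,9,-9)
ρ-cycle length = 16 (tail of 1 descent step not counted)

16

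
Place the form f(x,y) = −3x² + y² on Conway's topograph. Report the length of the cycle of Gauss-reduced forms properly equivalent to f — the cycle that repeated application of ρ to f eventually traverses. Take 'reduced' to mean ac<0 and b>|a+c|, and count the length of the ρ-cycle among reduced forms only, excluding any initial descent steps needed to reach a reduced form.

D = 12, ⌊√D⌋ = 3
descent: ρ → (1,2,-2)  [lands on river]
river: ρ → (-2,2,1)
ρ-cycle length = 2 (tail of 1 descent step not counted)

2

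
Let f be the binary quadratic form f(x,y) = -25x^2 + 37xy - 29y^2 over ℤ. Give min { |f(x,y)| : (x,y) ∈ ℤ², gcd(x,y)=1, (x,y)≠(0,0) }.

translate: b→13 (≡-37 mod 50), so (25,-37,29)→(25,13,17)
flip: (25,13,17)→(17,-13,25)
reduced (well bottom): (17,-13,25) with a≤c, −a<b≤a
well minimum |f| = |-17| = 17 (negative-definite)

17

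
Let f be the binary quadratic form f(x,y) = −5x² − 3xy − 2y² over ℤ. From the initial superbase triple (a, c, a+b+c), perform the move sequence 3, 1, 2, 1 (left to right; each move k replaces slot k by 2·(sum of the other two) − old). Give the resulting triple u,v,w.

start (-5,-2,-10) = (f(1,0),f(0,1),f(1,1))
replace slot 3: 2·((-5)+(-2)) − (-10) = -4 → (-5,-2,-4)
replace slot 1: 2·((-2)+(-4)) − (-5) = -7 → (-7,-2,-4)
replace slot 2: 2·((-7)+(-4)) − (-2) = -20 → (-7,-20,-4)
replace slot 1: 2·((-20)+(-4)) − (-7) = -41 → (-41,-20,-4)

-41,-20,-4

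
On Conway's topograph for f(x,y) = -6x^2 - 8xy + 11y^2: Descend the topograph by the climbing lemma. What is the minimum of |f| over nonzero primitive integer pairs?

descent: ρ → (11,8,-6)  [lands on river]
river: ρ → (-6,16,3)
river: ρ → (3,14,-11)
river: ρ → (-11,8,6)
river: ρ → (6,16,-3)
river: ρ → (-3,14,11)
closes: descent 1, river 6
min |a| on river = 3

3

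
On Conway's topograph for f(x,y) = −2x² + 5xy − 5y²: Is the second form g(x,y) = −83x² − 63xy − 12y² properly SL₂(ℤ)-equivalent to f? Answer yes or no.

D₁ = -15, D₂ = -15
f is negative-definite; reduce −f:
−f: translate: b→-1 (≡-5 mod 4), so (2,-5,5)→(2,-1,2)
−f: flip: (2,-1,2)→(2,1,2)
−f: reduced (well bottom): (2,1,2) with a≤c, −a<b≤a
flip sign back: reduced form of f is (-2,-1,-2)
g is negative-definite; reduce −g:
−g: flip: (83,63,12)→(12,-63,83)
−g: translate: b→9 (≡-63 mod 24), so (12,-63,83)→(12,9,2)
−g: flip: (12,9,2)→(2,-9,12)
−g: translate: b→-1 (≡-9 mod 4), so (2,-9,12)→(2,-1,2)
−g: flip: (2,-1,2)→(2,1,2)
−g: reduced (well bottom): (2,1,2) with a≤c, −a<b≤a
flip sign back: reduced form of g is (-2,-1,-2)
reduced forms (-2, -1, -2) vs (-2, -1, -2) ⇒ equivalent

yes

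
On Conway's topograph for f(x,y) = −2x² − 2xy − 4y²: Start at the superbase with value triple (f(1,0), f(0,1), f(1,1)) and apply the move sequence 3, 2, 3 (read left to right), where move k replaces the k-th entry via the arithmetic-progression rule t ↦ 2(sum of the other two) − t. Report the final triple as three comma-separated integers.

start (-2,-4,-8) = (f(1,0),f(0,1),f(1,1))
replace slot 3: 2·((-2)+(-4)) − (-8) = -4 → (-2,-4,-4)
replace slot 2: 2·((-2)+(-4)) − (-4) = -8 → (-2,-8,-4)
replace slot 3: 2·((-2)+(-8)) − (-4) = -16 → (-2,-8,-16)

-2,-8,-16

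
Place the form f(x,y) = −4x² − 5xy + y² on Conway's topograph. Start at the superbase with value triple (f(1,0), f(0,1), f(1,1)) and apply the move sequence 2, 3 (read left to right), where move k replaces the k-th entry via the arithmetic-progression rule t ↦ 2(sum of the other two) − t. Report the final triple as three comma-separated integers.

start (-4,1,-8) = (f(1,0),f(0,1),f(1,1))
replace slot 2: 2·((-4)+(-8)) − 1 = -25 → (-4,-25,-8)
replace slot 3: 2·((-4)+(-25)) − (-8) = -50 → (-4,-25,-50)

-4,-25,-50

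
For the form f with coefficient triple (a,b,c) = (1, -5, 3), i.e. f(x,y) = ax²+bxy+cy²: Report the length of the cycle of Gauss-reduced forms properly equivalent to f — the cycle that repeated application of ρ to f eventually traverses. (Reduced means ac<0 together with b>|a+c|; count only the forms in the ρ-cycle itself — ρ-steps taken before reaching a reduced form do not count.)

D = 13, ⌊√D⌋ = 3
descent: ρ → (3,-1,-1)
descent: ρ → (-1,3,1)  [lands on river]
river: ρ → (1,3,-1)
ρ-cycle length = 2 (tail of 2 descent steps not counted)

2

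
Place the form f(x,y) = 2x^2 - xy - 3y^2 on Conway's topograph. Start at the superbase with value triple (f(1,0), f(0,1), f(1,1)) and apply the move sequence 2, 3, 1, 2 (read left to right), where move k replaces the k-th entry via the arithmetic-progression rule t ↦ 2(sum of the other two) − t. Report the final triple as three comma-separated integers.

start (2,-3,-2) = (f(1,0),f(0,1),f(1,1))
replace slot 2: 2·(2+(-2)) − (-3) = 3 → (2,3,-2)
replace slot 3: 2·(2+3) − (-2) = 12 → (2,3,12)
replace slot 1: 2·(3+12) − 2 = 28 → (28,3,12)
replace slot 2: 2·(28+12) − 3 = 77 → (28,77,12)

28,77,12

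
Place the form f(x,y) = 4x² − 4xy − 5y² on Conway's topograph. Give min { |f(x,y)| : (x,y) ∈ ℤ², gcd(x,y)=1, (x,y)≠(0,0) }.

descent: ρ → (-5,4,4)  [lands on river]
river: ρ → (4,4,-5)
river: ρ → (-5,6,3)
river: ρ → (3,6,-5)
closes: descent 1, river 4
min |a| on river = 3

3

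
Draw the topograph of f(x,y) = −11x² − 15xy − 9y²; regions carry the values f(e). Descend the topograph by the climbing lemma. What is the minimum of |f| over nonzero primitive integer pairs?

translate: b→-7 (≡15 mod 22), so (11,15,9)→(11,-7,5)
flip: (11,-7,5)→(5,7,11)
translate: b→-3 (≡7 mod 10), so (5,7,11)→(5,-3,9)
reduced (well bottom): (5,-3,9) with a≤c, −a<b≤a
well minimum |f| = |-5| = 5 (negative-definite)

5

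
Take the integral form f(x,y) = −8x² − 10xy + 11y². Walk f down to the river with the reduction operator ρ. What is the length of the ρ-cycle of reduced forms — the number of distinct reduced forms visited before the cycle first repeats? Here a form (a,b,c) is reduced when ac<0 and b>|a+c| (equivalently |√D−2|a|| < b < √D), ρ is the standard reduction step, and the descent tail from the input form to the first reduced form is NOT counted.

D = 452, ⌊√D⌋ = 21
descent: ρ → (11,10,-8)  [lands on river]
river: ρ → (-8,6,13)
river: ρ → (13,20,-1)
river: ρ → (-1,20,13)
river: ρ → (13,6,-8)
river: ρ → (-8,10,11)
river: ρ → (11,12,-7)
river: ρ → (-7,16,7)
river: ρ → (7,12,-11)
river: ρ → (-11,10,8)
river: ρ → (8,6,-13)
river: ρ → (-13,20,1)
river: ρ → (1,20,-13)
river: ρ → (-13,6,8)
river: ρ → (8,10,-11)
river: ρ → (-11,12,7)
river: ρ → (7,16,-7)
river: ρ → (-7,12,11)
ρ-cycle length = 18 (tail of 1 descent step not counted)

18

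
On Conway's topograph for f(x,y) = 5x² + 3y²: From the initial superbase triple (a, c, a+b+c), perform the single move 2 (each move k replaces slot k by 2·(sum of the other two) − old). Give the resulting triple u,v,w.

start (5,3,8) = (f(1,0),f(0,1),f(1,1))
replace slot 2: 2·(5+8) − 3 = 23 → (5,23,8)

5,23,8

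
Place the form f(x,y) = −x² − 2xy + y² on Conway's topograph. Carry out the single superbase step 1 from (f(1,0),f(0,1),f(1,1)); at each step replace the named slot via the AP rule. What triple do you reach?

start (-1,1,-2) = (f(1,0),f(0,1),f(1,1))
replace slot 1: 2·(1+(-2)) − (-1) = -1 → (-1,1,-2)

-1,1,-2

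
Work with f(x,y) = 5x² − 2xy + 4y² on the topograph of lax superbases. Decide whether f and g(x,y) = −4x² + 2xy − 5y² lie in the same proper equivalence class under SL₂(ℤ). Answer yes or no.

D₁ = -76, D₂ = -76
f: flip: (5,-2,4)→(4,2,5)
f: reduced (well bottom): (4,2,5) with a≤c, −a<b≤a
g is negative-definite; reduce −g:
−g: reduced (well bottom): (4,-2,5) with a≤c, −a<b≤a
flip sign back: reduced form of g is (-4,2,-5)
reduced forms (4, 2, 5) vs (-4, 2, -5) ⇒ inequivalent

no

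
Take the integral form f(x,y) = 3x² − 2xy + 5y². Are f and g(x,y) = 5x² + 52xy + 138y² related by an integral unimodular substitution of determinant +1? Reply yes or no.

D₁ = -56, D₂ = -56
f: reduced (well bottom): (3,-2,5) with a≤c, −a<b≤a
g: translate: b→2 (≡52 mod 10), so (5,52,138)→(5,2,3)
g: flip: (5,2,3)→(3,-2,5)
g: reduced (well bottom): (3,-2,5) with a≤c, −a<b≤a
reduced forms (3, -2, 5) vs (3, -2, 5) ⇒ equivalent

yes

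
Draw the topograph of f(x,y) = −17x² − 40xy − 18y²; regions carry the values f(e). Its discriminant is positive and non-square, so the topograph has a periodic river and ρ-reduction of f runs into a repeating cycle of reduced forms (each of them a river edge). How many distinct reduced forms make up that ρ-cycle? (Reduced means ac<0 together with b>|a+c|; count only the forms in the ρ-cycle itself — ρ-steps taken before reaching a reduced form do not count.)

D = 376, ⌊√D⌋ = 19
descent: ρ → (-18,4,5)
descent: ρ → (5,16,-6)  [lands on river]
river: ρ → (-6,8,13)
river: ρ → (13,18,-1)
river: ρ → (-1,18,13)
river: ρ → (13,8,-6)
river: ρ → (-6,16,5)
river: ρ → (5,14,-9)
river: ρ → (-9,4,10)
river: ρ → (10,16,-3)
river: ρ → (-3,14,15)
river: ρ → (15,16,-2)
river: ρ → (-2,16,15)
river: ρ → (15,14,-3)
river: ρ → (-3,16,10)
river: ρ → (10,4,-9)
river: ρ → (-9,14,5)
ρ-cycle length = 16 (tail of 2 descent steps not counted)

16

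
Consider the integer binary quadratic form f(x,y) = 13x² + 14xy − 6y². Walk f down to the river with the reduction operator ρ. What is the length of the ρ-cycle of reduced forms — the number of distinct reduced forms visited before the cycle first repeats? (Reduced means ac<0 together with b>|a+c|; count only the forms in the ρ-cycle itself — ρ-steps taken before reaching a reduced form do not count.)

D = 508, ⌊√D⌋ = 22
river: ρ → (-6,22,1)
river: ρ → (1,22,-6)
river: ρ → (-6,14,13)
river: ρ → (13,12,-7)
river: ρ → (-7,16,9)
river: ρ → (9,20,-3)
river: ρ → (-3,22,2)
river: ρ → (2,22,-3)
river: ρ → (-3,20,9)
river: ρ → (9,16,-7)
river: ρ → (-7,12,13)
river: ρ → (13,14,-6)
ρ-cycle length = 12 (tail of 0 descent steps not counted)

12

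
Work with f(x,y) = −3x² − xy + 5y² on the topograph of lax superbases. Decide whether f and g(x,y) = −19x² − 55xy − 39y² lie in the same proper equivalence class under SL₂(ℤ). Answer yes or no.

D₁ = 61, D₂ = 61
river cycle of f (length 6): (-3, 5, 3), (3, 7, -1), (-1, 7, 3), (3, 5, -3), (-3, 7, 1), (1, 7, -3)
river cycle of g (length 6): (-3, 5, 3), (3, 7, -1), (-1, 7, 3), (3, 5, -3), (-3, 7, 1), (1, 7, -3)
cycles coincide ⇒ equivalent

yes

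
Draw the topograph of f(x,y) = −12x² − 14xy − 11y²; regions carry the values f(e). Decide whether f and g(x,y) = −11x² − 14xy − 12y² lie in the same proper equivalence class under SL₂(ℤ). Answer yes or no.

D₁ = -332, D₂ = -332
f is negative-definite; reduce −f:
−f: translate: b→-10 (≡14 mod 24), so (12,14,11)→(12,-10,9)
−f: flip: (12,-10,9)→(9,10,12)
−f: translate: b→-8 (≡10 mod 18), so (9,10,12)→(9,-8,11)
−f: reduced (well bottom): (9,-8,11) with a≤c, −a<b≤a
flip sign back: reduced form of f is (-9,8,-11)
g is negative-definite; reduce −g:
−g: translate: b→-8 (≡14 mod 22), so (11,14,12)→(11,-8,9)
−g: flip: (11,-8,9)→(9,8,11)
−g: reduced (well bottom): (9,8,11) with a≤c, −a<b≤a
flip sign back: reduced form of g is (-9,-8,-11)
reduced forms (-9, 8, -11) vs (-9, -8, -11) ⇒ inequivalent

no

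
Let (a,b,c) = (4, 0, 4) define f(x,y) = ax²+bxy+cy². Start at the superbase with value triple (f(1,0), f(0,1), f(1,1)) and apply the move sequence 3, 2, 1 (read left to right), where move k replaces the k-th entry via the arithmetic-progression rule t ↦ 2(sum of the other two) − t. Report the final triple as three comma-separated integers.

start (4,4,8) = (f(1,0),f(0,1),f(1,1))
replace slot 3: 2·(4+4) − 8 = 8 → (4,4,8)
replace slot 2: 2·(4+8) − 4 = 20 → (4,20,8)
replace slot 1: 2·(20+8) − 4 = 52 → (52,20,8)

52,20,8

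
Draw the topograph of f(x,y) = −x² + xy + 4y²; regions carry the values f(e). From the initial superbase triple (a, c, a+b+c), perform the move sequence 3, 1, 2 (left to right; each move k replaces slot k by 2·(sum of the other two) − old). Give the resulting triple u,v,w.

start (-1,4,4) = (f(1,0),f(0,1),f(1,1))
replace slot 3: 2·((-1)+4) − 4 = 2 → (-1,4,2)
replace slot 1: 2·(4+2) − (-1) = 13 → (13,4,2)
replace slot 2: 2·(13+2) − 4 = 26 → (13,26,2)

13,26,2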